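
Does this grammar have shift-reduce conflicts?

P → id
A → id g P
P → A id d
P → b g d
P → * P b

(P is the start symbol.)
Yes — I5: [P → id .] vs [A → id . g P]

A shift-reduce conflict occurs when an LR(0) state has both:
  - a complete (reduce) item [A → α .] (dot at the end), and
  - a shift item [B → β . c γ] (dot before a terminal).

Augment with P' → P and build the canonical LR(0) collection (I0 = CLOSURE({[P' → . P]}), then GOTO on every symbol after a dot until no new states appear). It has 14 states:
  I0: { [A → . id g P], [P → . * P b], [P → . A id d], [P → . b g d], [P → . id], [P' → . P] }  — shift
  I1: { [A → . id g P], [P → * . P b], [P → . * P b], [P → . A id d], [P → . b g d], [P → . id] }  — shift
  I2: { [P → A . id d] }  — shift
  I3: { [P' → P .] }  — accept
  I4: { [P → b . g d] }  — shift
  I5: { [A → id . g P], [P → id .] }  — shift, reduce
  I6: { [A → . id g P], [A → id g . P], [P → . * P b], [P → . A id d], [P → . b g d], [P → . id] }  — shift
  I7: { [A → id g P .] }  — reduce
  I8: { [P → b g . d] }  — shift
  I9: { [P → b g d .] }  — reduce
  I10: { [P → A id . d] }  — shift
  I11: { [P → A id d .] }  — reduce
  I12: { [P → * P . b] }  — shift
  I13: { [P → * P b .] }  — reduce

I5 contains reduce item [P → id .] and shift item [A → id . g P] — shift-reduce conflict.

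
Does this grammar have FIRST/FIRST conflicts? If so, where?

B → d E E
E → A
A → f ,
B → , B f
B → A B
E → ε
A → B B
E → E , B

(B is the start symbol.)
A FIRST/FIRST conflict occurs when two productions N → α and N → β for the same non-terminal have FIRST(α) ∩ FIRST(β) ≠ ∅ (with ε ∈ FIRST of a nullable right-hand side, so two nullable alternatives also conflict).

FIRST sets of the non-terminals at (or reachable through a nullable prefix from) the front of some alternative:
  FIRST(A) = { ',', 'd', 'f' }
  FIRST(E) = { ',', 'd', 'f', ε }
  FIRST(B) = { ',', 'd', 'f' }

Productions for B:
  B → d E E: FIRST = { 'd' }
  B → , B f: FIRST = { ',' }
  B → A B: FIRST = { ',', 'd', 'f' }
Productions for E:
  E → A: FIRST = { ',', 'd', 'f' }
  E → ε: FIRST = { ε }
  E → E , B: FIRST = { ',', 'd', 'f' }
Productions for A:
  A → f ,: FIRST = { 'f' }
  A → B B: FIRST = { ',', 'd', 'f' }

Conflict for B: B → d E E and B → A B
  Overlap: { 'd' }
Conflict for B: B → , B f and B → A B
  Overlap: { ',' }
Conflict for E: E → A and E → E , B
  Overlap: { ',', 'd', 'f' }
Conflict for A: A → f , and A → B B
  Overlap: { 'f' }

Answer: Yes. B → d E E / B → A B on { 'd' }; B → ',' B f / B → A B on { ',' }; E → A / E → E ',' B on { ',', 'd', 'f' }; A → f ',' / A → B B on { 'f' }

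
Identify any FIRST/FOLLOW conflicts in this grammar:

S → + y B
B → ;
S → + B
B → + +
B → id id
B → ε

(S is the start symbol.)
No FIRST/FOLLOW conflicts.

A FIRST/FOLLOW conflict occurs when a non-terminal N has a nullable alternative N → β (β ⇒* ε) and another alternative N → α with FIRST(α) ∩ FOLLOW(N) ≠ ∅: on such a lookahead the parser cannot decide between expanding α and letting N vanish via β.

Nullable non-terminals: B.

B: nullable alternative(s) B → ε; FOLLOW(B) = { $ }
  B → ;: FIRST \ {ε} = { ';' } — disjoint from FOLLOW(B)
  B → + +: FIRST \ {ε} = { '+' } — disjoint from FOLLOW(B)
  B → id id: FIRST \ {ε} = { 'id' } — disjoint from FOLLOW(B)
  B → ε: FIRST \ {ε} = { } — this is the only nullable alternative, skip

S has no nullable alternative, so no FIRST/FOLLOW check is needed there.

No FIRST/FOLLOW conflicts found.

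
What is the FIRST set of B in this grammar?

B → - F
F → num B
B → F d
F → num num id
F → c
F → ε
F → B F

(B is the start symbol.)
FIRST sets of the other non-terminals involved (by the same procedure, iterated to a fixed point):
  FIRST(F) = { '-', 'c', 'd', 'num', ε }

From B → - F:
  - '-' is a terminal: add '-' and stop
From B → F d:
  - F is a non-terminal: add FIRST(F) \ {ε} = { '-', 'c', 'd', 'num' }
    F is nullable, so continue to the next symbol
  - d is a terminal: add 'd' and stop

Collecting: FIRST(B) = { '-', 'c', 'd', 'num' }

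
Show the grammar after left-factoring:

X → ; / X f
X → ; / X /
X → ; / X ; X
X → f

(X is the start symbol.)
X → ; / X X'
X' → f
X' → /
X' → ; X
X → f

Left-factoring transforms A → αβ₁ | αβ₂ into A → αA' and A' → β₁ | β₂
(α is the longest common prefix among the alternatives). Repeat until
no nonterminal has two alternatives with a common prefix.

Round 1: X has alternatives sharing prefix '; / X'. Introduce X': X → ; / X X'
  Add: X' → f
  Add: X' → /
  Add: X' → ; X

No remaining common prefixes — done.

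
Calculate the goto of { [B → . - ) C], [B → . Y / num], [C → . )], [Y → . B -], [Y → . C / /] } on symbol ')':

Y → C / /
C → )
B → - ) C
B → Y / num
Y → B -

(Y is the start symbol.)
GOTO(I, ')') = CLOSURE({ [A → αX.β] : [A → α.Xβ] ∈ I, X = ')' })

Items with dot before ')', with the dot advanced:
  [C → . )] → [C → ) .]
Closure adds nothing (no advanced item has the dot before a non-terminal).

GOTO = { [C → ) .] }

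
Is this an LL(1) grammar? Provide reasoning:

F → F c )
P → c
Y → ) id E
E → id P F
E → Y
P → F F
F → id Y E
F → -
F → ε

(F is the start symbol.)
A grammar is LL(1) if for each non-terminal N with multiple productions, the predict sets of those productions are pairwise disjoint, where PREDICT(N → α) = (FIRST(α) \ {ε}) ∪ (FOLLOW(N) if α ⇒* ε).

Relevant sets:
  FIRST(F) = { '-', 'c', 'id', ε }
  FIRST(Y) = { ')' }
  FOLLOW(F) = { $, ')', '-', 'c', 'id' }
  FOLLOW(P) = { $, ')', '-', 'c', 'id' }

For F:
  PREDICT(F → F c ')') = { '-', 'c', 'id' }
  PREDICT(F → id Y E) = { 'id' }
  PREDICT(F → '-') = { '-' }
  PREDICT(F → ε) = { $, ')', '-', 'c', 'id' }
For P:
  PREDICT(P → c) = { 'c' }
  PREDICT(P → F F) = { $, ')', '-', 'c', 'id' }
For E:
  PREDICT(E → id P F) = { 'id' }
  PREDICT(E → Y) = { ')' }
Y has a single production, so nothing to check there.

Conflict found: Predict set conflict for F: { 'id' }
The grammar is NOT LL(1).

Answer: No. Predict set conflict for F: { 'id' }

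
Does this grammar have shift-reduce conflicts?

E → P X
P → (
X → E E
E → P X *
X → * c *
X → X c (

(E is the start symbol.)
A shift-reduce conflict occurs when an LR(0) state has both:
  - a complete (reduce) item [A → α .] (dot at the end), and
  - a shift item [B → β . c γ] (dot before a terminal).

Augment with E' → E and build the canonical LR(0) collection (I0 = CLOSURE({[E' → . E]}), then GOTO on every symbol after a dot until no new states appear). It has 13 states:
  I0: { [E → . P X *], [E → . P X], [E' → . E], [P → . (] }  — shift
  I1: { [P → ( .] }  — reduce
  I2: { [E' → E .] }  — accept
  I3: { [E → . P X *], [E → . P X], [E → P . X *], [E → P . X], [P → . (], [X → . * c *], [X → . E E], [X → . X c (] }  — shift
  I4: { [X → * . c *] }  — shift
  I5: { [E → . P X *], [E → . P X], [P → . (], [X → E . E] }  — shift
  I6: { [E → P X . *], [E → P X .], [X → X . c (] }  — shift, reduce
  I7: { [E → P X * .] }  — reduce
  I8: { [X → X c . (] }  — shift
  I9: { [X → X c ( .] }  — reduce
  I10: { [X → E E .] }  — reduce
  I11: { [X → * c . *] }  — shift
  I12: { [X → * c * .] }  — reduce

I6 contains reduce item [E → P X .] and shift items [E → P X . *], [X → X . c (] — shift-reduce conflict.

Answer: Yes — I6: [E → P X .] vs [E → P X . *]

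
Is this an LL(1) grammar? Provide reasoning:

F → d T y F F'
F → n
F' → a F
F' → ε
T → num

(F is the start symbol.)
No. Predict set conflict for F': { 'a' }

Relevant sets:
  FOLLOW(F') = { $, 'a' }

For F:
  PREDICT(F → d T y F F') = { 'd' }
  PREDICT(F → n) = { 'n' }
For F':
  PREDICT(F' → a F) = { 'a' }
  PREDICT(F' → ε) = { $, 'a' }
T has a single production, so nothing to check there.

Conflict found: Predict set conflict for F': { 'a' }
The grammar is NOT LL(1).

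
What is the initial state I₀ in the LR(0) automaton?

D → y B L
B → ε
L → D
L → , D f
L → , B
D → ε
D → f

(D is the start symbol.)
First, augment the grammar with D' → D
I₀ = CLOSURE({ [D' → . D] }):
  [D' → . D] has the dot before D: add [D → . y B L], [D → .], [D → . f]
No further items can be added.

I₀ = { [D → . f], [D → . y B L], [D → .], [D' → . D] }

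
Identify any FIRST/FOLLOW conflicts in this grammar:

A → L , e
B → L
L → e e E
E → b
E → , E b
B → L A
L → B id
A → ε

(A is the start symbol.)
No FIRST/FOLLOW conflicts.

A FIRST/FOLLOW conflict occurs when a non-terminal N has a nullable alternative N → β (β ⇒* ε) and another alternative N → α with FIRST(α) ∩ FOLLOW(N) ≠ ∅: on such a lookahead the parser cannot decide between expanding α and letting N vanish via β.

Nullable non-terminals: A.
FIRST sets used below: FIRST(L) = { 'e' }

A: nullable alternative(s) A → ε; FOLLOW(A) = { $, 'id' }
  A → L , e: FIRST \ {ε} = { 'e' } — disjoint from FOLLOW(A)
  A → ε: FIRST \ {ε} = { } — this is the only nullable alternative, skip

B, E, L have no nullable alternative, so no FIRST/FOLLOW check is needed there.

No FIRST/FOLLOW conflicts found.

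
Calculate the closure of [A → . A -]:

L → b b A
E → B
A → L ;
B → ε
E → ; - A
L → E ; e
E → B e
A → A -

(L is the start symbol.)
To compute CLOSURE, for each item [A → α.Bβ] where B is a non-terminal, add [B → .γ] for all productions B → γ; repeat for the newly added items until nothing changes.

Start with: [A → . A -]
  [A → . A -] has the dot before A: add [A → . L ;]
  [A → . L ;] has the dot before L: add [L → . b b A], [L → . E ; e]
  [L → . E ; e] has the dot before E: add [E → . B], [E → . ; - A], [E → . B e]
  [E → . B] has the dot before B: add [B → .]
No further items can be added.

CLOSURE = { [A → . A -], [A → . L ;], [B → .], [E → . ; - A], [E → . B e], [E → . B], [L → . E ; e], [L → . b b A] }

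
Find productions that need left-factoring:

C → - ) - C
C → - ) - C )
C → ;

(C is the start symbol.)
Left-factoring is needed when two productions for the same non-terminal
share a common prefix on the right-hand side.

Productions for C:
  C → - ) - C
  C → - ) - C )
  C → ;

Found common prefix '- ) - C' in productions for C

Answer: Yes, C has productions with common prefix '- ) - C'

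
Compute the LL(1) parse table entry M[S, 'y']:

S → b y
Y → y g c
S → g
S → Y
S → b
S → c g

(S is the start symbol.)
S → Y

To find M[S, 'y'], we find productions for S where 'y' is in the predict set (PREDICT(N → α) = (FIRST(α) \ {ε}) ∪ (FOLLOW(N) if α ⇒* ε)).

Relevant sets:
  FIRST(Y) = { 'y' }

S → b y: PREDICT = { 'b' }
S → g: PREDICT = { 'g' }
S → Y: PREDICT = { 'y' }
  'y' is in predict set, so this production goes in M[S, 'y']
S → b: PREDICT = { 'b' }
S → c g: PREDICT = { 'c' }

M[S, 'y'] = S → Y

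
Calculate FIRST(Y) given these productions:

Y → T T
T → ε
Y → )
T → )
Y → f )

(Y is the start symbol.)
FIRST sets of the other non-terminals involved (by the same procedure, iterated to a fixed point):
  FIRST(T) = { ')', ε }

From Y → T T:
  - T is a non-terminal: add FIRST(T) \ {ε} = { ')' }
    T is nullable, so continue to the next symbol
  - T is a non-terminal: add FIRST(T) \ {ε} = { ')' }
    T is nullable and nothing follows, so the whole right-hand side can vanish: ε ∈ FIRST(Y)
From Y → ):
  - ')' is a terminal: add ')' and stop
From Y → f ):
  - f is a terminal: add 'f' and stop

Collecting: FIRST(Y) = { ')', 'f', ε }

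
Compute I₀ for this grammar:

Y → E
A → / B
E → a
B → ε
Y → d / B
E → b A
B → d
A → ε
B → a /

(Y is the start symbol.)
{ [E → . a], [E → . b A], [Y → . E], [Y → . d / B], [Y' → . Y] }

First, augment the grammar with Y' → Y
I₀ = CLOSURE({ [Y' → . Y] }):
  [Y' → . Y] has the dot before Y: add [Y → . E], [Y → . d / B]
  [Y → . E] has the dot before E: add [E → . a], [E → . b A]
No further items can be added.

I₀ = { [E → . a], [E → . b A], [Y → . E], [Y → . d / B], [Y' → . Y] }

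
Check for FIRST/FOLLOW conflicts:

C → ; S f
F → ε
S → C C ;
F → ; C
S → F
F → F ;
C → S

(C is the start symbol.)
A FIRST/FOLLOW conflict occurs when a non-terminal N has a nullable alternative N → β (β ⇒* ε) and another alternative N → α with FIRST(α) ∩ FOLLOW(N) ≠ ∅: on such a lookahead the parser cannot decide between expanding α and letting N vanish via β.

Nullable non-terminals: C, F, S.
FIRST sets used below: FIRST(S) = { ';', ε }, FIRST(F) = { ';', ε }, FIRST(C) = { ';', ε }

C: nullable alternative(s) C → S; FOLLOW(C) = { $, ';', 'f' }
  C → ; S f: FIRST \ {ε} = { ';' } — overlaps FOLLOW(C) on { ';' }: CONFLICT
  C → S: FIRST \ {ε} = { ';' } — this is the only nullable alternative, skip

F: nullable alternative(s) F → ε; FOLLOW(F) = { $, ';', 'f' }
  F → ε: FIRST \ {ε} = { } — this is the only nullable alternative, skip
  F → ; C: FIRST \ {ε} = { ';' } — overlaps FOLLOW(F) on { ';' }: CONFLICT
  F → F ;: FIRST \ {ε} = { ';' } — overlaps FOLLOW(F) on { ';' }: CONFLICT

S: nullable alternative(s) S → F; FOLLOW(S) = { $, ';', 'f' }
  S → C C ;: FIRST \ {ε} = { ';' } — overlaps FOLLOW(S) on { ';' }: CONFLICT
  S → F: FIRST \ {ε} = { ';' } — this is the only nullable alternative, skip

So the grammar has 4 FIRST/FOLLOW conflicts (marked CONFLICT above).

Answer: Yes. C → ';' S f with FOLLOW(C) on { ';' }; F → ';' C with FOLLOW(F) on { ';' }; F → F ';' with FOLLOW(F) on { ';' }; S → C C ';' with FOLLOW(S) on { ';' }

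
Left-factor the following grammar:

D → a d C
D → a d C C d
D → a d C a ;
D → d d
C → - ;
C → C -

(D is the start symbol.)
D → a d C D'
D' → ε
D' → C d
D' → a ;
D → d d
C → - ;
C → C -

Left-factoring transforms A → αβ₁ | αβ₂ into A → αA' and A' → β₁ | β₂
(α is the longest common prefix among the alternatives). Repeat until
no nonterminal has two alternatives with a common prefix.

Round 1: D has alternatives sharing prefix 'a d C'. Introduce D': D → a d C D'
  Add: D' → ε
  Add: D' → C d
  Add: D' → a ;

No remaining common prefixes — done.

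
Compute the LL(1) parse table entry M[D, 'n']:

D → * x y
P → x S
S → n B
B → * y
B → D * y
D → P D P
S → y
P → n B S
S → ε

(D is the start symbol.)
To find M[D, 'n'], we find productions for D where 'n' is in the predict set (PREDICT(N → α) = (FIRST(α) \ {ε}) ∪ (FOLLOW(N) if α ⇒* ε)).

Relevant sets:
  FIRST(P) = { 'n', 'x' }

D → * x y: PREDICT = { '*' }
D → P D P: PREDICT = { 'n', 'x' }
  'n' is in predict set, so this production goes in M[D, 'n']

M[D, 'n'] = D → P D P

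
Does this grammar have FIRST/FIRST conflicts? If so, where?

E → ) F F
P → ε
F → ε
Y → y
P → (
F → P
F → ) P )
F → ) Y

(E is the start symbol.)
Yes. F → ε / F → P on { ε }; F → ')' P ')' / F → ')' Y on { ')' }

FIRST sets of the non-terminals at (or reachable through a nullable prefix from) the front of some alternative:
  FIRST(P) = { '(', ε }

Productions for P:
  P → ε: FIRST = { ε }
  P → (: FIRST = { '(' }
Productions for F:
  F → ε: FIRST = { ε }
  F → P: FIRST = { '(', ε }
  F → ) P ): FIRST = { ')' }
  F → ) Y: FIRST = { ')' }
E, Y have only one production, so no FIRST/FIRST conflict is possible there.

Conflict for F: F → ε and F → P
  Overlap: { ε }
Conflict for F: F → ) P ) and F → ) Y
  Overlap: { ')' }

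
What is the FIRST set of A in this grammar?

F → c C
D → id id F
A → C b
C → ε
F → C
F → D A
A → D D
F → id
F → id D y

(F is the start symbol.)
{ 'b', 'id' }

FIRST sets of the other non-terminals involved (by the same procedure, iterated to a fixed point):
  FIRST(C) = { ε }
  FIRST(D) = { 'id' }

From A → C b:
  - C is a non-terminal: add FIRST(C) \ {ε} = { }
    C is nullable, so continue to the next symbol
  - b is a terminal: add 'b' and stop
From A → D D:
  - D is a non-terminal: add FIRST(D) \ {ε} = { 'id' }
    D is not nullable, so stop

Collecting: FIRST(A) = { 'b', 'id' }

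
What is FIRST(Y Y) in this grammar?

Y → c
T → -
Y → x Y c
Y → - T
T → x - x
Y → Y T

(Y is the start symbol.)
{ '-', 'c', 'x' }

FIRST sets of the non-terminals involved (from the grammar, by fixed-point iteration):
  FIRST(Y) = { '-', 'c', 'x' }

To compute FIRST(Y Y), process the symbols left to right:
Symbol Y is a non-terminal. Add FIRST(Y) \ {ε} = { '-', 'c', 'x' }
Y is not nullable (ε ∉ FIRST(Y)), so stop here.
FIRST(Y Y) = { '-', 'c', 'x' }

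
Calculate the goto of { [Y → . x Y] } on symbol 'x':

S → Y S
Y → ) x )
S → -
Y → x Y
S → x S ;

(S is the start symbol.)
{ [Y → . ) x )], [Y → . x Y], [Y → x . Y] }

GOTO(I, 'x') = CLOSURE({ [A → αX.β] : [A → α.Xβ] ∈ I, X = 'x' })

Items with dot before 'x', with the dot advanced:
  [Y → . x Y] → [Y → x . Y]
Closure of the advanced items:
  [Y → x . Y] has the dot before Y: add [Y → . ) x )], [Y → . x Y]

GOTO = { [Y → . ) x )], [Y → . x Y], [Y → x . Y] }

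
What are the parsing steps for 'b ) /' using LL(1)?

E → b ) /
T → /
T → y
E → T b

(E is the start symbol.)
Stack is shown with the top on the left.

Stack    Input    Action
------------------------
E $      b ) / $  output E → b ) /
b ) / $  b ) / $  match 'b'
) / $    ) / $    match ')'
/ $      / $      match '/'
$        $        accept

The string is accepted.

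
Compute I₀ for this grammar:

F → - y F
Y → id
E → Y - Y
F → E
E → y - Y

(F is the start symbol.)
First, augment the grammar with F' → F
I₀ = CLOSURE({ [F' → . F] }):
  [F' → . F] has the dot before F: add [F → . - y F], [F → . E]
  [F → . E] has the dot before E: add [E → . Y - Y], [E → . y - Y]
  [E → . Y - Y] has the dot before Y: add [Y → . id]
No further items can be added.

I₀ = { [E → . Y - Y], [E → . y - Y], [F → . - y F], [F → . E], [F' → . F], [Y → . id] }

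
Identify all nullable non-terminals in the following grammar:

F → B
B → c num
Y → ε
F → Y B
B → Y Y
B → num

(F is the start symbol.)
A non-terminal is nullable if it can derive ε (the empty string): either it has an ε-production, or it has a production whose right-hand side consists entirely of nullable non-terminals.

ε-productions: Y → ε
So Y is immediately nullable.
B → Y Y: every symbol on the right is nullable, so B is nullable too.
F → B: every symbol on the right is nullable, so F is nullable too.
Every non-terminal is now nullable.
Nullable = { 'B', 'F', 'Y' }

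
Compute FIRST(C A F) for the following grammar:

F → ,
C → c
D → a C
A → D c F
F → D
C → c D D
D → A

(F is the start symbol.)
FIRST sets of the non-terminals involved (from the grammar, by fixed-point iteration):
  FIRST(C) = { 'c' }

To compute FIRST(C A F), process the symbols left to right:
Symbol C is a non-terminal. Add FIRST(C) \ {ε} = { 'c' }
C is not nullable (ε ∉ FIRST(C)), so stop here.
FIRST(C A F) = { 'c' }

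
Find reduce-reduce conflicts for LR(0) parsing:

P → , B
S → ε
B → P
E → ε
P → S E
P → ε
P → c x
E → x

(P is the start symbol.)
Yes — I0: [P → .] vs [S → .]; I1: [P → .] vs [S → .]

A reduce-reduce conflict occurs when an LR(0) state has two complete items [A → α .] and [B → β .] — both call for a reduction, and with no lookahead the parser cannot choose between them.

Augment with P' → P and build the canonical LR(0) collection (I0 = CLOSURE({[P' → . P]}), then GOTO on every symbol after a dot until no new states appear). It has 10 states:
  I0: { [P → . , B], [P → . S E], [P → . c x], [P → .], [P' → . P], [S → .] }  — shift, 2 reduces
  I1: { [B → . P], [P → , . B], [P → . , B], [P → . S E], [P → . c x], [P → .], [S → .] }  — shift, 2 reduces
  I2: { [P' → P .] }  — accept
  I3: { [E → . x], [E → .], [P → S . E] }  — shift, reduce
  I4: { [P → c . x] }  — shift
  I5: { [P → c x .] }  — reduce
  I6: { [P → S E .] }  — reduce
  I7: { [E → x .] }  — reduce
  I8: { [P → , B .] }  — reduce
  I9: { [B → P .] }  — reduce

I0 contains complete items [P → .], [S → .] — reduce-reduce conflict.
I1 contains complete items [P → .], [S → .] — reduce-reduce conflict.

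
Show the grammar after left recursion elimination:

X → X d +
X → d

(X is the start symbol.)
X → d X'
X' → d + X'
X' → ε

X is directly left-recursive. The standard transformation for
  A → A α₁ | ... | A α_m | β₁ | ... | β_n
is
  A  → β₁ A' | ... | β_n A'
  A' → α₁ A' | ... | α_m A' | ε

X → d becomes X → d X'
X → X d + becomes X' → d + X'
Add X' → ε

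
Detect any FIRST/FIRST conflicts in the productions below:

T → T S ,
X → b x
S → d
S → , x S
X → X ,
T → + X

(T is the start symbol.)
Yes. T → T S ',' / T → '+' X on { '+' }; X → b x / X → X ',' on { 'b' }

A FIRST/FIRST conflict occurs when two productions N → α and N → β for the same non-terminal have FIRST(α) ∩ FIRST(β) ≠ ∅ (with ε ∈ FIRST of a nullable right-hand side, so two nullable alternatives also conflict).

FIRST sets of the non-terminals at (or reachable through a nullable prefix from) the front of some alternative:
  FIRST(T) = { '+' }
  FIRST(X) = { 'b' }

Productions for T:
  T → T S ,: FIRST = { '+' }
  T → + X: FIRST = { '+' }
Productions for X:
  X → b x: FIRST = { 'b' }
  X → X ,: FIRST = { 'b' }
Productions for S:
  S → d: FIRST = { 'd' }
  S → , x S: FIRST = { ',' }

Conflict for T: T → T S , and T → + X
  Overlap: { '+' }
Conflict for X: X → b x and X → X ,
  Overlap: { 'b' }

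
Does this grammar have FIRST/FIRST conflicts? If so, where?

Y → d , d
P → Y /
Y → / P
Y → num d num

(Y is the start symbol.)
No FIRST/FIRST conflicts.

Productions for Y:
  Y → d , d: FIRST = { 'd' }
  Y → / P: FIRST = { '/' }
  Y → num d num: FIRST = { 'num' }
P has only one production, so no FIRST/FIRST conflict is possible there.

All alternatives of each non-terminal have pairwise disjoint FIRST sets.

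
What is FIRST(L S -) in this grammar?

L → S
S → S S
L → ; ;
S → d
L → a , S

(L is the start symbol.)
FIRST sets of the non-terminals involved (from the grammar, by fixed-point iteration):
  FIRST(L) = { ';', 'a', 'd' }

To compute FIRST(L S -), process the symbols left to right:
Symbol L is a non-terminal. Add FIRST(L) \ {ε} = { ';', 'a', 'd' }
L is not nullable (ε ∉ FIRST(L)), so stop here.
FIRST(L S -) = { ';', 'a', 'd' }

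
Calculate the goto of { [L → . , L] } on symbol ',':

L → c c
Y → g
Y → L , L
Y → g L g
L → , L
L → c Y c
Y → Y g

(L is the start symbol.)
{ [L → , . L], [L → . , L], [L → . c Y c], [L → . c c] }

GOTO(I, ',') = CLOSURE({ [A → αX.β] : [A → α.Xβ] ∈ I, X = ',' })

Items with dot before ',', with the dot advanced:
  [L → . , L] → [L → , . L]
Closure of the advanced items:
  [L → , . L] has the dot before L: add [L → . c c], [L → . , L], [L → . c Y c]

GOTO = { [L → , . L], [L → . , L], [L → . c Y c], [L → . c c] }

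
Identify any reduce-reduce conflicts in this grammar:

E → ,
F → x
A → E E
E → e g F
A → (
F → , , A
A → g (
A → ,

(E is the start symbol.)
Yes — I10: [A → , .] vs [E → , .]

A reduce-reduce conflict occurs when an LR(0) state has two complete items [A → α .] and [B → β .] — both call for a reduction, and with no lookahead the parser cannot choose between them.

Augment with E' → E and build the canonical LR(0) collection (I0 = CLOSURE({[E' → . E]}), then GOTO on every symbol after a dot until no new states appear). It has 16 states:
  I0: { [E → . ,], [E → . e g F], [E' → . E] }  — shift
  I1: { [E → , .] }  — reduce
  I2: { [E' → E .] }  — accept
  I3: { [E → e . g F] }  — shift
  I4: { [E → e g . F], [F → . , , A], [F → . x] }  — shift
  I5: { [F → , . , A] }  — shift
  I6: { [E → e g F .] }  — reduce
  I7: { [F → x .] }  — reduce
  I8: { [A → . (], [A → . ,], [A → . E E], [A → . g (], [E → . ,], [E → . e g F], [F → , , . A] }  — shift
  I9: { [A → ( .] }  — reduce
  I10: { [A → , .], [E → , .] }  — 2 reduces
  I11: { [F → , , A .] }  — reduce
  I12: { [A → E . E], [E → . ,], [E → . e g F] }  — shift
  I13: { [A → g . (] }  — shift
  I14: { [A → g ( .] }  — reduce
  I15: { [A → E E .] }  — reduce

I10 contains complete items [A → , .], [E → , .] — reduce-reduce conflict.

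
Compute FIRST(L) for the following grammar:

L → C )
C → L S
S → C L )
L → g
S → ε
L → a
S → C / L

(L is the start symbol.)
FIRST sets of the other non-terminals involved (by the same procedure, iterated to a fixed point):
  FIRST(C) = { 'a', 'g' }

From L → C ):
  - C is a non-terminal: add FIRST(C) \ {ε} = { 'a', 'g' }
    C is not nullable, so stop
From L → g:
  - g is a terminal: add 'g' and stop
From L → a:
  - a is a terminal: add 'a' and stop

Collecting: FIRST(L) = { 'a', 'g' }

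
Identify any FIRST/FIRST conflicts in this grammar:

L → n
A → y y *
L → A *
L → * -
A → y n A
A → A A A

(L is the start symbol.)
A FIRST/FIRST conflict occurs when two productions N → α and N → β for the same non-terminal have FIRST(α) ∩ FIRST(β) ≠ ∅ (with ε ∈ FIRST of a nullable right-hand side, so two nullable alternatives also conflict).

FIRST sets of the non-terminals at (or reachable through a nullable prefix from) the front of some alternative:
  FIRST(A) = { 'y' }

Productions for L:
  L → n: FIRST = { 'n' }
  L → A *: FIRST = { 'y' }
  L → * -: FIRST = { '*' }
Productions for A:
  A → y y *: FIRST = { 'y' }
  A → y n A: FIRST = { 'y' }
  A → A A A: FIRST = { 'y' }

Conflict for A: A → y y * and A → y n A
  Overlap: { 'y' }
Conflict for A: A → y y * and A → A A A
  Overlap: { 'y' }
Conflict for A: A → y n A and A → A A A
  Overlap: { 'y' }

Answer: Yes. A → y y '*' / A → y n A on { 'y' }; A → y y '*' / A → A A A on { 'y' }; A → y n A / A → A A A on { 'y' }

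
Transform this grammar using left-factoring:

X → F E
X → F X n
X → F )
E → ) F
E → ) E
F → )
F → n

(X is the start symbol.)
X → F X'
X' → E
X' → X n
X' → )
E → ) E'
E' → F
E' → E
F → )
F → n

Left-factoring transforms A → αβ₁ | αβ₂ into A → αA' and A' → β₁ | β₂
(α is the longest common prefix among the alternatives). Repeat until
no nonterminal has two alternatives with a common prefix.

Round 1: X has alternatives sharing prefix 'F'. Introduce X': X → F X'
  Add: X' → E
  Add: X' → X n
  Add: X' → )

Round 2: E has alternatives sharing prefix ')'. Introduce E': E → ) E'
  Add: E' → F
  Add: E' → E

No remaining common prefixes — done.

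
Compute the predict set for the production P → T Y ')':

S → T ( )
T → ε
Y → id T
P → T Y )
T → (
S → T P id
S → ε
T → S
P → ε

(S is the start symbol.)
{ '(', 'id' }

PREDICT(P → T Y ')') = (FIRST(RHS) \ {ε}) ∪ (FOLLOW(P) if ε ∈ FIRST(RHS), i.e. RHS ⇒* ε)
FIRST(T) = { '(', 'id', ε }
FIRST(Y) = { 'id' }
FIRST(T Y ')') = { '(', 'id' }
ε ∉ FIRST(T Y ')'), so FOLLOW(P) is not added.
PREDICT(P → T Y ')') = { '(', 'id' }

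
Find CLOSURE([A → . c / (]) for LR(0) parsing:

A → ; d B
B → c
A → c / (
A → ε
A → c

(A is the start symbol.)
To compute CLOSURE, for each item [A → α.Bβ] where B is a non-terminal, add [B → .γ] for all productions B → γ; repeat for the newly added items until nothing changes.

Start with: [A → . c / (]
The dot precedes the terminal c, so nothing is added.

CLOSURE = { [A → . c / (] }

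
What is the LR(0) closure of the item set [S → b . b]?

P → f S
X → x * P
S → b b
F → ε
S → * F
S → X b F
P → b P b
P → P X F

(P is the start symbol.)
{ [S → b . b] }

To compute CLOSURE, for each item [A → α.Bβ] where B is a non-terminal, add [B → .γ] for all productions B → γ; repeat for the newly added items until nothing changes.

Start with: [S → b . b]
The dot precedes the terminal b, so nothing is added.

CLOSURE = { [S → b . b] }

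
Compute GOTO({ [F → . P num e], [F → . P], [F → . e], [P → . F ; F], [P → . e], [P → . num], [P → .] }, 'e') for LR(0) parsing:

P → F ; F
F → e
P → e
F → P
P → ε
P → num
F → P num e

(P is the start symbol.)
GOTO(I, 'e') = CLOSURE({ [A → αX.β] : [A → α.Xβ] ∈ I, X = 'e' })

Items with dot before 'e', with the dot advanced:
  [F → . e] → [F → e .]
  [P → . e] → [P → e .]
Closure adds nothing (no advanced item has the dot before a non-terminal).

GOTO = { [F → e .], [P → e .] }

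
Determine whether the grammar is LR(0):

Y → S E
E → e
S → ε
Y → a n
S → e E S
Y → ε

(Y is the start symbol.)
Augment with Y' → Y and build the canonical LR(0) collection (I0 = CLOSURE({[Y' → . Y]}), then GOTO on every symbol after a dot until no new states appear). It has 10 states:
  I0: { [S → . e E S], [S → .], [Y → . S E], [Y → . a n], [Y → .], [Y' → . Y] }  — shift, 2 reduces
  I1: { [E → . e], [Y → S . E] }  — shift
  I2: { [Y' → Y .] }  — accept
  I3: { [Y → a . n] }  — shift
  I4: { [E → . e], [S → e . E S] }  — shift
  I5: { [S → . e E S], [S → .], [S → e E . S] }  — shift, reduce
  I6: { [E → e .] }  — reduce
  I7: { [S → e E S .] }  — reduce
  I8: { [Y → a n .] }  — reduce
  I9: { [Y → S E .] }  — reduce

Conflict in state I0:
  Shift-reduce conflict between [S → .] and [S → . e E S]
So the grammar is NOT LR(0).

Answer: No. Shift-reduce conflict between [S → .] and [S → . e E S]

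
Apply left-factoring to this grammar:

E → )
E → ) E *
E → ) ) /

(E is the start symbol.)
Left-factoring transforms A → αβ₁ | αβ₂ into A → αA' and A' → β₁ | β₂
(α is the longest common prefix among the alternatives). Repeat until
no nonterminal has two alternatives with a common prefix.

Round 1: E has alternatives sharing prefix ')'. Introduce E': E → ) E'
  Add: E' → ε
  Add: E' → E *
  Add: E' → ) /

No remaining common prefixes — done.

Resulting grammar:
E → ) E'
E' → ε
E' → E *
E' → ) /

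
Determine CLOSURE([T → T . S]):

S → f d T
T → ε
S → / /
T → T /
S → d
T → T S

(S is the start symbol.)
Start with: [T → T . S]
  [T → T . S] has the dot before S: add [S → . f d T], [S → . / /], [S → . d]
No further items can be added.

CLOSURE = { [S → . / /], [S → . d], [S → . f d T], [T → T . S] }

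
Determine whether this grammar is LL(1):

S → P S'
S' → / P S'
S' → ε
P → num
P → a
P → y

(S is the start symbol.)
Relevant sets:
  FOLLOW(S') = { $ }

For S':
  PREDICT(S' → '/' P S') = { '/' }
  PREDICT(S' → ε) = { $ }
For P:
  PREDICT(P → num) = { 'num' }
  PREDICT(P → a) = { 'a' }
  PREDICT(P → y) = { 'y' }
S has a single production, so nothing to check there.

All predict sets are disjoint. The grammar IS LL(1).

Answer: Yes, the grammar is LL(1).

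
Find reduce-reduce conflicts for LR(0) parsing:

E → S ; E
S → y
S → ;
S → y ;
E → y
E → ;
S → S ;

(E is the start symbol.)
Yes — I1: [E → ; .] vs [S → ; .]; I4: [E → y .] vs [S → y .]

A reduce-reduce conflict occurs when an LR(0) state has two complete items [A → α .] and [B → β .] — both call for a reduction, and with no lookahead the parser cannot choose between them.

Augment with E' → E and build the canonical LR(0) collection (I0 = CLOSURE({[E' → . E]}), then GOTO on every symbol after a dot until no new states appear). It has 8 states:
  I0: { [E → . ;], [E → . S ; E], [E → . y], [E' → . E], [S → . ;], [S → . S ;], [S → . y ;], [S → . y] }  — shift
  I1: { [E → ; .], [S → ; .] }  — 2 reduces
  I2: { [E' → E .] }  — accept
  I3: { [E → S . ; E], [S → S . ;] }  — shift
  I4: { [E → y .], [S → y . ;], [S → y .] }  — shift, 2 reduces
  I5: { [S → y ; .] }  — reduce
  I6: { [E → . ;], [E → . S ; E], [E → . y], [E → S ; . E], [S → . ;], [S → . S ;], [S → . y ;], [S → . y], [S → S ; .] }  — shift, reduce
  I7: { [E → S ; E .] }  — reduce

I1 contains complete items [E → ; .], [S → ; .] — reduce-reduce conflict.
I4 contains complete items [E → y .], [S → y .] — reduce-reduce conflict.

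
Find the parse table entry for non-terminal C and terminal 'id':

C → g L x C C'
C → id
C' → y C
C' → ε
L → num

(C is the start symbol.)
To find M[C, 'id'], we find productions for C where 'id' is in the predict set (PREDICT(N → α) = (FIRST(α) \ {ε}) ∪ (FOLLOW(N) if α ⇒* ε)).

C → g L x C C': PREDICT = { 'g' }
C → id: PREDICT = { 'id' }
  'id' is in predict set, so this production goes in M[C, 'id']

M[C, 'id'] = C → id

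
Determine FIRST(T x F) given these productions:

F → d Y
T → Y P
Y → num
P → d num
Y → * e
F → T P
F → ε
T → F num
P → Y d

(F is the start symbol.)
{ '*', 'd', 'num' }

FIRST sets of the non-terminals involved (from the grammar, by fixed-point iteration):
  FIRST(T) = { '*', 'd', 'num' }

To compute FIRST(T x F), process the symbols left to right:
Symbol T is a non-terminal. Add FIRST(T) \ {ε} = { '*', 'd', 'num' }
T is not nullable (ε ∉ FIRST(T)), so stop here.
FIRST(T x F) = { '*', 'd', 'num' }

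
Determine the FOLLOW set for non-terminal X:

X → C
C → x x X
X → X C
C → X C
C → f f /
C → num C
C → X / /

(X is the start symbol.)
{ $, '/', 'f', 'num', 'x' }

X is the start symbol, so $ ∈ FOLLOW(X).
In C → x x X: X is at the end, add FOLLOW(C)
In X → X C: X is followed by C, add FIRST(C) \ {ε} = { 'f', 'num', 'x' }
In C → X C: X is followed by C, add FIRST(C) \ {ε} = { 'f', 'num', 'x' }
In C → X / /: X is followed by '/' '/', add FIRST('/' '/') \ {ε} = { '/' }

The FOLLOW sets referred to above (computed the same way, to a fixed point):
  FOLLOW(C) = { $, '/', 'f', 'num', 'x' }

Taking the union: FOLLOW(X) = { $, '/', 'f', 'num', 'x' }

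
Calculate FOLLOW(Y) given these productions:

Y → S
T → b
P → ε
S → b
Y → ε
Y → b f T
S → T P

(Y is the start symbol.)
{ $ }

To compute FOLLOW(Y), find every occurrence of Y on a right-hand side N → α Y β: add FIRST(β) \ {ε}, and if β is empty or nullable also add FOLLOW(N). Iterate to a fixed point.

Y is the start symbol, so $ ∈ FOLLOW(Y).
Y does not occur on any right-hand side.

Taking the union: FOLLOW(Y) = { $ }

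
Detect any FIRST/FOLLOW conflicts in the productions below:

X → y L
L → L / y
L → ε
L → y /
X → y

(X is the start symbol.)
A FIRST/FOLLOW conflict occurs when a non-terminal N has a nullable alternative N → β (β ⇒* ε) and another alternative N → α with FIRST(α) ∩ FOLLOW(N) ≠ ∅: on such a lookahead the parser cannot decide between expanding α and letting N vanish via β.

Nullable non-terminals: L.
FIRST sets used below: FIRST(L) = { '/', 'y', ε }

L: nullable alternative(s) L → ε; FOLLOW(L) = { $, '/' }
  L → L / y: FIRST \ {ε} = { '/', 'y' } — overlaps FOLLOW(L) on { '/' }: CONFLICT
  L → ε: FIRST \ {ε} = { } — this is the only nullable alternative, skip
  L → y /: FIRST \ {ε} = { 'y' } — disjoint from FOLLOW(L)

X has no nullable alternative, so no FIRST/FOLLOW check is needed there.

So the grammar has 1 FIRST/FOLLOW conflict (marked CONFLICT above).

Answer: Yes. L → L '/' y with FOLLOW(L) on { '/' }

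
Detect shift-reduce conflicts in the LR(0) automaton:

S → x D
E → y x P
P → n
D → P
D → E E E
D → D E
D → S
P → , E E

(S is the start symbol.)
Yes — I4: [S → x D .] vs [E → . y x P]

A shift-reduce conflict occurs when an LR(0) state has both:
  - a complete (reduce) item [A → α .] (dot at the end), and
  - a shift item [B → β . c γ] (dot before a terminal).

Augment with S' → S and build the canonical LR(0) collection (I0 = CLOSURE({[S' → . S]}), then GOTO on every symbol after a dot until no new states appear). It has 17 states:
  I0: { [S → . x D], [S' → . S] }  — shift
  I1: { [S' → S .] }  — accept
  I2: { [D → . D E], [D → . E E E], [D → . P], [D → . S], [E → . y x P], [P → . , E E], [P → . n], [S → . x D], [S → x . D] }  — shift
  I3: { [E → . y x P], [P → , . E E] }  — shift
  I4: { [D → D . E], [E → . y x P], [S → x D .] }  — shift, reduce
  I5: { [D → E . E E], [E → . y x P] }  — shift
  I6: { [D → P .] }  — reduce
  I7: { [D → S .] }  — reduce
  I8: { [P → n .] }  — reduce
  I9: { [E → y . x P] }  — shift
  I10: { [E → y x . P], [P → . , E E], [P → . n] }  — shift
  I11: { [E → y x P .] }  — reduce
  I12: { [D → E E . E], [E → . y x P] }  — shift
  I13: { [D → E E E .] }  — reduce
  I14: { [D → D E .] }  — reduce
  I15: { [E → . y x P], [P → , E . E] }  — shift
  I16: { [P → , E E .] }  — reduce

I4 contains reduce item [S → x D .] and shift item [E → . y x P] — shift-reduce conflict.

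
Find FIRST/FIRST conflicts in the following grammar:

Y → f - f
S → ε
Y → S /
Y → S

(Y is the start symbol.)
FIRST sets of the non-terminals at (or reachable through a nullable prefix from) the front of some alternative:
  FIRST(S) = { ε }

Productions for Y:
  Y → f - f: FIRST = { 'f' }
  Y → S /: FIRST = { '/' }
  Y → S: FIRST = { ε }
S has only one production, so no FIRST/FIRST conflict is possible there.

All alternatives of each non-terminal have pairwise disjoint FIRST sets.

Answer: No FIRST/FIRST conflicts.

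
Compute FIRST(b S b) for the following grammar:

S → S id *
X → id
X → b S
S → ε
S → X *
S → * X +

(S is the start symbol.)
To compute FIRST(b S b), process the symbols left to right:
Symbol b is a terminal. Add 'b' and stop.
FIRST(b S b) = { 'b' }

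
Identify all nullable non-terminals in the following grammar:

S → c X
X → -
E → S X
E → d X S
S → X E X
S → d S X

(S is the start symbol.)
None

A non-terminal is nullable if it can derive ε (the empty string): either it has an ε-production, or it has a production whose right-hand side consists entirely of nullable non-terminals.

There are no ε-productions, so no non-terminal can derive ε.
No non-terminals are nullable.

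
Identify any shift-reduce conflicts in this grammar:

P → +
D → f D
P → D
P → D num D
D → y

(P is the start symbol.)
Yes — I2: [P → D .] vs [P → D . num D]

Augment with P' → P and build the canonical LR(0) collection (I0 = CLOSURE({[P' → . P]}), then GOTO on every symbol after a dot until no new states appear). It has 9 states:
  I0: { [D → . f D], [D → . y], [P → . +], [P → . D num D], [P → . D], [P' → . P] }  — shift
  I1: { [P → + .] }  — reduce
  I2: { [P → D . num D], [P → D .] }  — shift, reduce
  I3: { [P' → P .] }  — accept
  I4: { [D → . f D], [D → . y], [D → f . D] }  — shift
  I5: { [D → y .] }  — reduce
  I6: { [D → f D .] }  — reduce
  I7: { [D → . f D], [D → . y], [P → D num . D] }  — shift
  I8: { [P → D num D .] }  — reduce

I2 contains reduce item [P → D .] and shift item [P → D . num D] — shift-reduce conflict.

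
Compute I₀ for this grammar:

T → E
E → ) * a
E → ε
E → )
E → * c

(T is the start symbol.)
First, augment the grammar with T' → T
I₀ = CLOSURE({ [T' → . T] }):
  [T' → . T] has the dot before T: add [T → . E]
  [T → . E] has the dot before E: add [E → . ) * a], [E → .], [E → . )], [E → . * c]
No further items can be added.

I₀ = { [E → . ) * a], [E → . )], [E → . * c], [E → .], [T → . E], [T' → . T] }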